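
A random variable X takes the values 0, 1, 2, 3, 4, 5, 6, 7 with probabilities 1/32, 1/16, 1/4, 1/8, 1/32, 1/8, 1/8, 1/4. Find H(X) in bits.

Each probability is a power of 1/2, so log₂(1/p) is an integer.
H = Σ p·log₂(1/p) = 1/32·5 + 1/16·4 + 1/4·2 + 1/8·3 + 1/32·5 + 1/8·3 + 1/8·3 + 1/4·2 = 2.6875 bits.

2.6875 bits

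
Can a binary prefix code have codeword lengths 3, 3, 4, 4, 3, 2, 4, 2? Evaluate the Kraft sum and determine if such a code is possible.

With common denominator 2^4 = 16: Σ 2^(−ℓᵢ) = 2/16 + 2/16 + 1/16 + 1/16 + 2/16 + 4/16 + 1/16 + 4/16 = 17/16 = 1.0625.
Kraft's inequality requires Σ ≤ 1; here Σ = 1.0625 > 1, so no such prefix code exists.

1.0625; no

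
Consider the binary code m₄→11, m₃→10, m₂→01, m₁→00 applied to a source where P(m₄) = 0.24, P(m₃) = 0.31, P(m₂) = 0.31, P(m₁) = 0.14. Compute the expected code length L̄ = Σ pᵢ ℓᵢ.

2 bits/symbol

L̄ = Σ pᵢ·ℓᵢ = 0.24·2 + 0.31·2 + 0.31·2 + 0.14·2 = 2 bits/symbol.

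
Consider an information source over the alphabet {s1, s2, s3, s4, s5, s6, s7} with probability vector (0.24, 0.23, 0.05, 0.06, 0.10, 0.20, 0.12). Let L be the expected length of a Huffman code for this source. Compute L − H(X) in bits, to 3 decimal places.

0.035 bits

Entropy H = −Σ p log₂ p ≈ 2.6051 bits.
Huffman merges: 1/20+3/50→11/100; 1/10+11/100→21/100; 3/25+1/5→8/25; 21/100+23/100→11/25; 6/25+8/25→14/25; 11/25+14/25→1. L = 66/25 ≈ 2.6400.
L − H = 2.6400 − 2.6051 = 0.035 bits.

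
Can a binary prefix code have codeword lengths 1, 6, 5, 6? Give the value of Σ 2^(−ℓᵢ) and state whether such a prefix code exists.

0.5625; yes

With common denominator 2^6 = 64: Σ 2^(−ℓᵢ) = 32/64 + 1/64 + 2/64 + 1/64 = 36/64 = 0.5625.
Kraft's inequality requires Σ ≤ 1; here Σ = 0.5625 ≤ 1, so such a prefix code exists.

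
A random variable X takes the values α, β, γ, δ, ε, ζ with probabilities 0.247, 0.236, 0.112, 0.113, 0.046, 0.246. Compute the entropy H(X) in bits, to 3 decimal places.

H = −Σ pᵢ log₂ pᵢ.
−0.247·log₂(0.247) = 0.4983
−0.236·log₂(0.236) = 0.4916
−0.112·log₂(0.112) = 0.3537
−0.113·log₂(0.113) = 0.3555
−0.046·log₂(0.046) = 0.2043
−0.246·log₂(0.246) = 0.4977
Sum ≈ 2.4012 → 2.401 bits.

2.401 bits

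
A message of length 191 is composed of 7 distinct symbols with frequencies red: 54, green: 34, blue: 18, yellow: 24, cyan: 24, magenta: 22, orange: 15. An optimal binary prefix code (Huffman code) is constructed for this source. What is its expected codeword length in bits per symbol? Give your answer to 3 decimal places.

Probabilities are the counts divided by 191.
Repeatedly combine the two least-probable nodes; the expected code length is the sum of the merged weights.
merge 15/191 + 18/191 → 33/191
merge 22/191 + 24/191 → 46/191
merge 24/191 + 33/191 → 57/191
merge 34/191 + 46/191 → 80/191
merge 54/191 + 57/191 → 111/191
merge 80/191 + 111/191 → 1
L = 33/191 + 46/191 + 57/191 + 80/191 + 111/191 + 1 = 518/191 ≈ 2.712 bits/symbol.

2.712 bits/symbol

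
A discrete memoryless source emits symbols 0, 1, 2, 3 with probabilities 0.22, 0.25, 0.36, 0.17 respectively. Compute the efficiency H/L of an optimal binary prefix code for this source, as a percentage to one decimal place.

Entropy H = −Σ p log₂ p ≈ 1.9458 bits.
Huffman merges: 17/100+11/50→39/100; 1/4+9/25→61/100; 39/100+61/100→1. L = 2 ≈ 2.0000.
Efficiency = H/L = 1.9458/2.0000 = 97.3%.

97.3%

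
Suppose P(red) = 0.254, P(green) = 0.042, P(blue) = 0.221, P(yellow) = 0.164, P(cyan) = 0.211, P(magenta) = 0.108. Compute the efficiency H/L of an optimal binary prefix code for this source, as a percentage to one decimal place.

98.4%

Entropy H = −Σ p log₂ p ≈ 2.4237 bits.
Huffman merges: 21/500+27/250→3/20; 3/20+41/250→157/500; 211/1000+221/1000→54/125; 127/500+157/500→71/125; 54/125+71/125→1. L = 308/125 ≈ 2.4640.
Efficiency = H/L = 2.4237/2.4640 = 98.4%.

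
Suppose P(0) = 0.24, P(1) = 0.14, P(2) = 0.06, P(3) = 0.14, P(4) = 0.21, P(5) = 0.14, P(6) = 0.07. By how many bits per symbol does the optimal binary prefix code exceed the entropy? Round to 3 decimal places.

Entropy H = −Σ p log₂ p ≈ 2.6704 bits.
Huffman merges: 3/50+7/100→13/100; 13/100+7/50→27/100; 7/50+7/50→7/25; 21/100+6/25→9/20; 27/100+7/25→11/20; 9/20+11/20→1. L = 67/25 ≈ 2.6800.
L − H = 2.6800 − 2.6704 = 0.010 bits.

0.010 bits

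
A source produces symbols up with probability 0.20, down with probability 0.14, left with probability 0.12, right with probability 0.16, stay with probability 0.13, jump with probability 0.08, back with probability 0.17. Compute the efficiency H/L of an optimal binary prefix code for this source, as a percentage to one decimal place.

98.6%

Entropy H = −Σ p log₂ p ≈ 2.7603 bits.
Huffman merges: 2/25+3/25→1/5; 13/100+7/50→27/100; 4/25+17/100→33/100; 1/5+1/5→2/5; 27/100+33/100→3/5; 2/5+3/5→1. L = 14/5 ≈ 2.8000.
Efficiency = H/L = 2.7603/2.8000 = 98.6%.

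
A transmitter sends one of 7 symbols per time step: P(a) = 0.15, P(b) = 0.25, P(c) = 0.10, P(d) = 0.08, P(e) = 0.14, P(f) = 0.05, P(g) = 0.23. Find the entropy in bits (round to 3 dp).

2.635 bits

H = −Σ pᵢ log₂ pᵢ.
−0.15·log₂(0.15) = 0.4105
−0.25·log₂(0.25) = 0.5000
−0.10·log₂(0.10) = 0.3322
−0.08·log₂(0.08) = 0.2915
−0.14·log₂(0.14) = 0.3971
−0.05·log₂(0.05) = 0.2161
−0.23·log₂(0.23) = 0.4877
Sum ≈ 2.6351 → 2.635 bits.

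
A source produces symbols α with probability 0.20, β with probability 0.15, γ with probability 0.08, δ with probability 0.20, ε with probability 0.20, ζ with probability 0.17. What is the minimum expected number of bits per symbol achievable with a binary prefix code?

Repeatedly combine the two least-probable nodes; the expected code length is the sum of the merged weights.
merge 2/25 + 3/20 → 23/100
merge 17/100 + 1/5 → 37/100
merge 1/5 + 1/5 → 2/5
merge 23/100 + 37/100 → 3/5
merge 2/5 + 3/5 → 1
L = 23/100 + 37/100 + 2/5 + 3/5 + 1 = 13/5 = 2.6 bits/symbol.

2.6 bits/symbol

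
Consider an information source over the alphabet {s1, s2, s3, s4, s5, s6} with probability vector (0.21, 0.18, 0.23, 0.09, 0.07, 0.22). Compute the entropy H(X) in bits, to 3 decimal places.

H = −Σ pᵢ log₂ pᵢ.
−0.21·log₂(0.21) = 0.4728
−0.18·log₂(0.18) = 0.4453
−0.23·log₂(0.23) = 0.4877
−0.09·log₂(0.09) = 0.3127
−0.07·log₂(0.07) = 0.2686
−0.22·log₂(0.22) = 0.4806
Sum ≈ 2.4676 → 2.468 bits.

2.468 bits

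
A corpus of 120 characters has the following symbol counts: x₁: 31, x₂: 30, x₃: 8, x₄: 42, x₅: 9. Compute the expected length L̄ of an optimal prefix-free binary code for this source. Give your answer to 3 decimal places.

Probabilities are the counts divided by 120.
Repeatedly combine the two least-probable nodes; the expected code length is the sum of the merged weights.
merge 1/15 + 3/40 → 17/120
merge 17/120 + 1/4 → 47/120
merge 31/120 + 7/20 → 73/120
merge 47/120 + 73/120 → 1
L = 17/120 + 47/120 + 73/120 + 1 = 257/120 ≈ 2.142 bits/symbol.

2.142 bits/symbol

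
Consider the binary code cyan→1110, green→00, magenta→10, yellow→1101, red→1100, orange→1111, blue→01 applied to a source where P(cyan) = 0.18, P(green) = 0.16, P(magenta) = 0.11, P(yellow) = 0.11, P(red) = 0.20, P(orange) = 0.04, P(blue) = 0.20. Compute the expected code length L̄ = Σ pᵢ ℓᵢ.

3.06 bits/symbol

L̄ = Σ pᵢ·ℓᵢ = 0.18·4 + 0.16·2 + 0.11·2 + 0.11·4 + 0.20·4 + 0.04·4 + 0.20·2 = 3.06 bits/symbol.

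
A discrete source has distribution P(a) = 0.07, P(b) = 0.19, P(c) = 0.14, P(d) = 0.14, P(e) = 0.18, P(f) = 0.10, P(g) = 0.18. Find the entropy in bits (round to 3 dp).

H = −Σ pᵢ log₂ pᵢ.
−0.07·log₂(0.07) = 0.2686
−0.19·log₂(0.19) = 0.4552
−0.14·log₂(0.14) = 0.3971
−0.14·log₂(0.14) = 0.3971
−0.18·log₂(0.18) = 0.4453
−0.10·log₂(0.10) = 0.3322
−0.18·log₂(0.18) = 0.4453
Sum ≈ 2.7408 → 2.741 bits.

2.741 bits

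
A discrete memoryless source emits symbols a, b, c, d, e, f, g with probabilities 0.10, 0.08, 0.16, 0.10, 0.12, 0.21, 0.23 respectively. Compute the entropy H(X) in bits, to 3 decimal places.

H = −Σ pᵢ log₂ pᵢ.
−0.10·log₂(0.10) = 0.3322
−0.08·log₂(0.08) = 0.2915
−0.16·log₂(0.16) = 0.4230
−0.10·log₂(0.10) = 0.3322
−0.12·log₂(0.12) = 0.3671
−0.21·log₂(0.21) = 0.4728
−0.23·log₂(0.23) = 0.4877
Sum ≈ 2.7065 → 2.706 bits.

2.706 bits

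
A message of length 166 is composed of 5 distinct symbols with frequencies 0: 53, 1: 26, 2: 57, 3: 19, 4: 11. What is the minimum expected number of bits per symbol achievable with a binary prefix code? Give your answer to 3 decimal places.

2.175 bits/symbol

Probabilities are the counts divided by 166.
Repeatedly combine the two least-probable nodes; the expected code length is the sum of the merged weights.
merge 11/166 + 19/166 → 15/83
merge 13/83 + 15/83 → 28/83
merge 53/166 + 28/83 → 109/166
merge 57/166 + 109/166 → 1
L = 15/83 + 28/83 + 109/166 + 1 = 361/166 ≈ 2.175 bits/symbol.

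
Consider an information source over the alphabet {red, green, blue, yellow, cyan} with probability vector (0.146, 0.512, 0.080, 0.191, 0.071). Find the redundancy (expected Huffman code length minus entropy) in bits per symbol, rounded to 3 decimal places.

0.018 bits

Entropy H = −Σ p log₂ p ≈ 1.9184 bits.
Huffman merges: 71/1000+2/25→151/1000; 73/500+151/1000→297/1000; 191/1000+297/1000→61/125; 61/125+64/125→1. L = 242/125 ≈ 1.9360.
L − H = 1.9360 − 1.9184 = 0.018 bits.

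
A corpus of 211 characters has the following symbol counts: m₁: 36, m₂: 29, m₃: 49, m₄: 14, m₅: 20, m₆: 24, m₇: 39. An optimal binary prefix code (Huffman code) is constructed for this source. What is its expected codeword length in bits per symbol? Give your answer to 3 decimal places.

2.744 bits/symbol

Probabilities are the counts divided by 211.
Repeatedly combine the two least-probable nodes; the expected code length is the sum of the merged weights.
merge 14/211 + 20/211 → 34/211
merge 24/211 + 29/211 → 53/211
merge 34/211 + 36/211 → 70/211
merge 39/211 + 49/211 → 88/211
merge 53/211 + 70/211 → 123/211
merge 88/211 + 123/211 → 1
L = 34/211 + 53/211 + 70/211 + 88/211 + 123/211 + 1 = 579/211 ≈ 2.744 bits/symbol.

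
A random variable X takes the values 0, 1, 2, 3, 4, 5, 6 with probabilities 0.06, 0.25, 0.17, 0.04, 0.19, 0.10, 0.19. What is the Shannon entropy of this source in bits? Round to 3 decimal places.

2.607 bits

H = −Σ pᵢ log₂ pᵢ.
−0.06·log₂(0.06) = 0.2435
−0.25·log₂(0.25) = 0.5000
−0.17·log₂(0.17) = 0.4346
−0.04·log₂(0.04) = 0.1858
−0.19·log₂(0.19) = 0.4552
−0.10·log₂(0.10) = 0.3322
−0.19·log₂(0.19) = 0.4552
Sum ≈ 2.6065 → 2.607 bits.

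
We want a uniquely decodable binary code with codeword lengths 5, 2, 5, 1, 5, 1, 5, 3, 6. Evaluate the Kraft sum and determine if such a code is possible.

1.515625; no

With common denominator 2^6 = 64: Σ 2^(−ℓᵢ) = 2/64 + 16/64 + 2/64 + 32/64 + 2/64 + 32/64 + 2/64 + 8/64 + 1/64 = 97/64 = 1.515625.
Kraft's inequality requires Σ ≤ 1; here Σ = 1.515625 > 1, so no such prefix code exists.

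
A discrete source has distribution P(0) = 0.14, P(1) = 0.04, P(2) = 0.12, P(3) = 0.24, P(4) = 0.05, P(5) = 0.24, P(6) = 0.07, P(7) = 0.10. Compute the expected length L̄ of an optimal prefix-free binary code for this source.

Repeatedly combine the two least-probable nodes; the expected code length is the sum of the merged weights.
merge 1/25 + 1/20 → 9/100
merge 7/100 + 9/100 → 4/25
merge 1/10 + 3/25 → 11/50
merge 7/50 + 4/25 → 3/10
merge 11/50 + 6/25 → 23/50
merge 6/25 + 3/10 → 27/50
merge 23/50 + 27/50 → 1
L = 9/100 + 4/25 + 11/50 + 3/10 + 23/50 + 27/50 + 1 = 277/100 = 2.77 bits/symbol.

2.77 bits/symbol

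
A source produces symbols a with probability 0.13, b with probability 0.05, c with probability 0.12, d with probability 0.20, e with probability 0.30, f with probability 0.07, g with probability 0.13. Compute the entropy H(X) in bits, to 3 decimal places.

2.602 bits

H = −Σ pᵢ log₂ pᵢ.
−0.13·log₂(0.13) = 0.3826
−0.05·log₂(0.05) = 0.2161
−0.12·log₂(0.12) = 0.3671
−0.20·log₂(0.20) = 0.4644
−0.30·log₂(0.30) = 0.5211
−0.07·log₂(0.07) = 0.2686
−0.13·log₂(0.13) = 0.3826
Sum ≈ 2.6025 → 2.602 bits.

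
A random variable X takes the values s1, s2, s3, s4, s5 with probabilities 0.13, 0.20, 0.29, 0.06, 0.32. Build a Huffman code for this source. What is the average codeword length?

Repeatedly combine the two least-probable nodes; the expected code length is the sum of the merged weights.
merge 3/50 + 13/100 → 19/100
merge 19/100 + 1/5 → 39/100
merge 29/100 + 8/25 → 61/100
merge 39/100 + 61/100 → 1
L = 19/100 + 39/100 + 61/100 + 1 = 219/100 = 2.19 bits/symbol.

2.19 bits/symbol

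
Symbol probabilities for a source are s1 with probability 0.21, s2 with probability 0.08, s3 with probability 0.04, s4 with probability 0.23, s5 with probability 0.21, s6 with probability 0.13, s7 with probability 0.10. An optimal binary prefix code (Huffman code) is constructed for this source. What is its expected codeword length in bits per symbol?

2.68 bits/symbol

Repeatedly combine the two least-probable nodes; the expected code length is the sum of the merged weights.
merge 1/25 + 2/25 → 3/25
merge 1/10 + 3/25 → 11/50
merge 13/100 + 21/100 → 17/50
merge 21/100 + 11/50 → 43/100
merge 23/100 + 17/50 → 57/100
merge 43/100 + 57/100 → 1
L = 3/25 + 11/50 + 17/50 + 43/100 + 57/100 + 1 = 67/25 = 2.68 bits/symbol.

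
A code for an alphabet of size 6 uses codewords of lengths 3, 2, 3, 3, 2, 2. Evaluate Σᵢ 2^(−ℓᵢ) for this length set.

1.125

With common denominator 2^3 = 8: Σ 2^(−ℓᵢ) = 1/8 + 2/8 + 1/8 + 1/8 + 2/8 + 2/8 = 9/8 = 1.125.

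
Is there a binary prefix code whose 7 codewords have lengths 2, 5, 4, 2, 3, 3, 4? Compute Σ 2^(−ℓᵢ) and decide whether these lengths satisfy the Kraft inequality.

0.90625; yes

With common denominator 2^5 = 32: Σ 2^(−ℓᵢ) = 8/32 + 1/32 + 2/32 + 8/32 + 4/32 + 4/32 + 2/32 = 29/32 = 0.90625.
Kraft's inequality requires Σ ≤ 1; here Σ = 0.90625 ≤ 1, so such a prefix code exists.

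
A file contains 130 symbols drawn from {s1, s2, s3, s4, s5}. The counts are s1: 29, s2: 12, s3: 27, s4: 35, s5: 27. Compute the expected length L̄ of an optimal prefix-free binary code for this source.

2.3 bits/symbol

Probabilities are the counts divided by 130.
Repeatedly combine the two least-probable nodes; the expected code length is the sum of the merged weights.
merge 6/65 + 27/130 → 3/10
merge 27/130 + 29/130 → 28/65
merge 7/26 + 3/10 → 37/65
merge 28/65 + 37/65 → 1
L = 3/10 + 28/65 + 37/65 + 1 = 23/10 = 2.3 bits/symbol.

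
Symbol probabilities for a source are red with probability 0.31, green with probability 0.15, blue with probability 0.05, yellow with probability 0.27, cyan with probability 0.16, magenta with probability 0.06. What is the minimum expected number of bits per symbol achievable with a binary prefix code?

2.37 bits/symbol

Repeatedly combine the two least-probable nodes; the expected code length is the sum of the merged weights.
merge 1/20 + 3/50 → 11/100
merge 11/100 + 3/20 → 13/50
merge 4/25 + 13/50 → 21/50
merge 27/100 + 31/100 → 29/50
merge 21/50 + 29/50 → 1
L = 11/100 + 13/50 + 21/50 + 29/50 + 1 = 237/100 = 2.37 bits/symbol.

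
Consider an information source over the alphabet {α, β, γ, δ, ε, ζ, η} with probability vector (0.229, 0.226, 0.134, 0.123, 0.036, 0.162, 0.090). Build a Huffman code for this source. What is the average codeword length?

2.671 bits/symbol

Repeatedly combine the two least-probable nodes; the expected code length is the sum of the merged weights.
merge 9/250 + 9/100 → 63/500
merge 123/1000 + 63/500 → 249/1000
merge 67/500 + 81/500 → 37/125
merge 113/500 + 229/1000 → 91/200
merge 249/1000 + 37/125 → 109/200
merge 91/200 + 109/200 → 1
L = 63/500 + 249/1000 + 37/125 + 91/200 + 109/200 + 1 = 2671/1000 = 2.671 bits/symbol.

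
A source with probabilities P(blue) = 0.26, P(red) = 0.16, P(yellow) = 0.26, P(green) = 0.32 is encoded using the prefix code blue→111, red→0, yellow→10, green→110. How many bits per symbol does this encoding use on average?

L̄ = Σ pᵢ·ℓᵢ = 0.26·3 + 0.16·1 + 0.26·2 + 0.32·3 = 2.42 bits/symbol.

2.42 bits/symbol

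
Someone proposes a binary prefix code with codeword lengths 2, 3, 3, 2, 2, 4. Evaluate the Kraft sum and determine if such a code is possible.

1.0625; no

With common denominator 2^4 = 16: Σ 2^(−ℓᵢ) = 4/16 + 2/16 + 2/16 + 4/16 + 4/16 + 1/16 = 17/16 = 1.0625.
Kraft's inequality requires Σ ≤ 1; here Σ = 1.0625 > 1, so no such prefix code exists.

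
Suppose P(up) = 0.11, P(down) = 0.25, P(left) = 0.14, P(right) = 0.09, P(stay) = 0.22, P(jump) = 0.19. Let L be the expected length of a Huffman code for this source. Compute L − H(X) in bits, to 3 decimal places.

Entropy H = −Σ p log₂ p ≈ 2.4959 bits.
Huffman merges: 9/100+11/100→1/5; 7/50+19/100→33/100; 1/5+11/50→21/50; 1/4+33/100→29/50; 21/50+29/50→1. L = 253/100 ≈ 2.5300.
L − H = 2.5300 − 2.4959 = 0.034 bits.

0.034 bits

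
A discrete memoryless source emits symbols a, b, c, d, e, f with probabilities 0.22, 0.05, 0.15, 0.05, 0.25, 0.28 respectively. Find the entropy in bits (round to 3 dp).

2.338 bits

H = −Σ pᵢ log₂ pᵢ.
−0.22·log₂(0.22) = 0.4806
−0.05·log₂(0.05) = 0.2161
−0.15·log₂(0.15) = 0.4105
−0.05·log₂(0.05) = 0.2161
−0.25·log₂(0.25) = 0.5000
−0.28·log₂(0.28) = 0.5142
Sum ≈ 2.3375 → 2.338 bits.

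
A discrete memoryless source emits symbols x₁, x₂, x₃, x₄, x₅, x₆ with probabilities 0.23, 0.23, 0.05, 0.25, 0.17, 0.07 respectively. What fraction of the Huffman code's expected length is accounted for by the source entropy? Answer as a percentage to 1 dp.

99.4%

Entropy H = −Σ p log₂ p ≈ 2.3946 bits.
Huffman merges: 1/20+7/100→3/25; 3/25+17/100→29/100; 23/100+23/100→23/50; 1/4+29/100→27/50; 23/50+27/50→1. L = 241/100 ≈ 2.4100.
Efficiency = H/L = 2.3946/2.4100 = 99.4%.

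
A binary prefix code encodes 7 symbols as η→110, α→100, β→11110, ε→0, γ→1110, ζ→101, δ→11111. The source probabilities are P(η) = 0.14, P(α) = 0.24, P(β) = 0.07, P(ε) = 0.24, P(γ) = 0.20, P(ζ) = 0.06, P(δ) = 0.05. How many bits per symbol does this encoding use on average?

L̄ = Σ pᵢ·ℓᵢ = 0.14·3 + 0.24·3 + 0.07·5 + 0.24·1 + 0.20·4 + 0.06·3 + 0.05·5 = 2.96 bits/symbol.

2.96 bits/symbol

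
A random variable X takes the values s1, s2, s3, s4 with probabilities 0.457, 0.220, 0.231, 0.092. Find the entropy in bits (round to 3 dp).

H = −Σ pᵢ log₂ pᵢ.
−0.457·log₂(0.457) = 0.5163
−0.220·log₂(0.220) = 0.4806
−0.231·log₂(0.231) = 0.4883
−0.092·log₂(0.092) = 0.3167
Sum ≈ 1.8019 → 1.802 bits.

1.802 bits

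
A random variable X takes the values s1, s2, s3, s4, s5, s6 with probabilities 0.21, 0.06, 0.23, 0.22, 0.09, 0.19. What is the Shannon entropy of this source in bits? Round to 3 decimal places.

2.452 bits

H = −Σ pᵢ log₂ pᵢ.
−0.21·log₂(0.21) = 0.4728
−0.06·log₂(0.06) = 0.2435
−0.23·log₂(0.23) = 0.4877
−0.22·log₂(0.22) = 0.4806
−0.09·log₂(0.09) = 0.3127
−0.19·log₂(0.19) = 0.4552
Sum ≈ 2.4525 → 2.452 bits.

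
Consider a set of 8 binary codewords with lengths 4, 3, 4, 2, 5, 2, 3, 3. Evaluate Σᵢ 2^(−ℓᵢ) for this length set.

1.03125

With common denominator 2^5 = 32: Σ 2^(−ℓᵢ) = 2/32 + 4/32 + 2/32 + 8/32 + 1/32 + 8/32 + 4/32 + 4/32 = 33/32 = 1.03125.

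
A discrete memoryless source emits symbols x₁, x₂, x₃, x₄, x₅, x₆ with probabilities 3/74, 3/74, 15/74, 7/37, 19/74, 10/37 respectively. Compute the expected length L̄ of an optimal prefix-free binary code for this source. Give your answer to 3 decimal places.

Repeatedly combine the two least-probable nodes; the expected code length is the sum of the merged weights.
merge 3/74 + 3/74 → 3/37
merge 3/37 + 7/37 → 10/37
merge 15/74 + 19/74 → 17/37
merge 10/37 + 10/37 → 20/37
merge 17/37 + 20/37 → 1
L = 3/37 + 10/37 + 17/37 + 20/37 + 1 = 87/37 ≈ 2.351 bits/symbol.

2.351 bits/symbol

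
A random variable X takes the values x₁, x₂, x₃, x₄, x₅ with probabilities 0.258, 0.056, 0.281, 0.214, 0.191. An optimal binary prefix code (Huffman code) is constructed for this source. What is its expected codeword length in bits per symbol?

2.247 bits/symbol

Repeatedly combine the two least-probable nodes; the expected code length is the sum of the merged weights.
merge 7/125 + 191/1000 → 247/1000
merge 107/500 + 247/1000 → 461/1000
merge 129/500 + 281/1000 → 539/1000
merge 461/1000 + 539/1000 → 1
L = 247/1000 + 461/1000 + 539/1000 + 1 = 2247/1000 = 2.247 bits/symbol.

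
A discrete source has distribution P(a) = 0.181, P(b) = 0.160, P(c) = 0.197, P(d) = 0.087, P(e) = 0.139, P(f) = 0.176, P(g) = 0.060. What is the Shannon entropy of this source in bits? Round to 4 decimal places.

2.7179 bits

H = −Σ pᵢ log₂ pᵢ.
−0.181·log₂(0.181) = 0.4463
−0.160·log₂(0.160) = 0.4230
−0.197·log₂(0.197) = 0.4617
−0.087·log₂(0.087) = 0.3065
−0.139·log₂(0.139) = 0.3957
−0.176·log₂(0.176) = 0.4411
−0.060·log₂(0.060) = 0.2435
Sum ≈ 2.7179 → 2.7179 bits.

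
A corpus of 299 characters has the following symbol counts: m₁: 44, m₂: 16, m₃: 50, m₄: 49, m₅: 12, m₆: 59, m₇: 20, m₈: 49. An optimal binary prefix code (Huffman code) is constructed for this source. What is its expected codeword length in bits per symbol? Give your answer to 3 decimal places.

Probabilities are the counts divided by 299.
Repeatedly combine the two least-probable nodes; the expected code length is the sum of the merged weights.
merge 12/299 + 16/299 → 28/299
merge 20/299 + 28/299 → 48/299
merge 44/299 + 48/299 → 4/13
merge 49/299 + 49/299 → 98/299
merge 50/299 + 59/299 → 109/299
merge 4/13 + 98/299 → 190/299
merge 109/299 + 190/299 → 1
L = 28/299 + 48/299 + 4/13 + 98/299 + 109/299 + 190/299 + 1 = 864/299 ≈ 2.890 bits/symbol.

2.890 bits/symbol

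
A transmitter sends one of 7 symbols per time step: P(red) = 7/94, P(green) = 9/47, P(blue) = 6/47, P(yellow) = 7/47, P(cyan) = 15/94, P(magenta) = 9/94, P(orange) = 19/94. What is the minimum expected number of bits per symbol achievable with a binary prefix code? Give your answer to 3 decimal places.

2.777 bits/symbol

Repeatedly combine the two least-probable nodes; the expected code length is the sum of the merged weights.
merge 7/94 + 9/94 → 8/47
merge 6/47 + 7/47 → 13/47
merge 15/94 + 8/47 → 31/94
merge 9/47 + 19/94 → 37/94
merge 13/47 + 31/94 → 57/94
merge 37/94 + 57/94 → 1
L = 8/47 + 13/47 + 31/94 + 37/94 + 57/94 + 1 = 261/94 ≈ 2.777 bits/symbol.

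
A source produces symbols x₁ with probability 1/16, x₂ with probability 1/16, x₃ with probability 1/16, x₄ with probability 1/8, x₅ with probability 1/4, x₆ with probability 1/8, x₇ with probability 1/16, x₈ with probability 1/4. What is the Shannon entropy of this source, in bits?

2.75 bits

Each probability is a power of 1/2, so log₂(1/p) is an integer.
H = Σ p·log₂(1/p) = 1/16·4 + 1/16·4 + 1/16·4 + 1/8·3 + 1/4·2 + 1/8·3 + 1/16·4 + 1/4·2 = 2.75 bits.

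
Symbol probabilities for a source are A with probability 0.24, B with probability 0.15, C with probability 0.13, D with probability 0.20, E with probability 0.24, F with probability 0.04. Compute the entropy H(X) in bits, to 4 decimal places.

2.4316 bits

H = −Σ pᵢ log₂ pᵢ.
−0.24·log₂(0.24) = 0.4941
−0.15·log₂(0.15) = 0.4105
−0.13·log₂(0.13) = 0.3826
−0.20·log₂(0.20) = 0.4644
−0.24·log₂(0.24) = 0.4941
−0.04·log₂(0.04) = 0.1858
Sum ≈ 2.4316 → 2.4316 bits.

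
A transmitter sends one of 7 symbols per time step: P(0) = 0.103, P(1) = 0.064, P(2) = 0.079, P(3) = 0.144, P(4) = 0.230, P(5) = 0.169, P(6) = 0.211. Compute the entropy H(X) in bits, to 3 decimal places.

H = −Σ pᵢ log₂ pᵢ.
−0.103·log₂(0.103) = 0.3378
−0.064·log₂(0.064) = 0.2538
−0.079·log₂(0.079) = 0.2893
−0.144·log₂(0.144) = 0.4026
−0.230·log₂(0.230) = 0.4877
−0.169·log₂(0.169) = 0.4335
−0.211·log₂(0.211) = 0.4736
Sum ≈ 2.6782 → 2.678 bits.

2.678 bits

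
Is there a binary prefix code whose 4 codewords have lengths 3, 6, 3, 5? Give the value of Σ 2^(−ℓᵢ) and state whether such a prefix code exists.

With common denominator 2^6 = 64: Σ 2^(−ℓᵢ) = 8/64 + 1/64 + 8/64 + 2/64 = 19/64 = 0.296875.
Kraft's inequality requires Σ ≤ 1; here Σ = 0.296875 ≤ 1, so such a prefix code exists.

0.296875; yes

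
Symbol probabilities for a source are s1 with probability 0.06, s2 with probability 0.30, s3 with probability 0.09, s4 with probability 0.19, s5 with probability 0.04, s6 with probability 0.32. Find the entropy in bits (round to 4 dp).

H = −Σ pᵢ log₂ pᵢ.
−0.06·log₂(0.06) = 0.2435
−0.30·log₂(0.30) = 0.5211
−0.09·log₂(0.09) = 0.3127
−0.19·log₂(0.19) = 0.4552
−0.04·log₂(0.04) = 0.1858
−0.32·log₂(0.32) = 0.5260
Sum ≈ 2.2443 → 2.2443 bits.

2.2443 bits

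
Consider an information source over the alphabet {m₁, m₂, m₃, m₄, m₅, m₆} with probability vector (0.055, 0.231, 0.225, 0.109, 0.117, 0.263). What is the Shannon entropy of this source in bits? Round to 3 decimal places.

H = −Σ pᵢ log₂ pᵢ.
−0.055·log₂(0.055) = 0.2301
−0.231·log₂(0.231) = 0.4883
−0.225·log₂(0.225) = 0.4842
−0.109·log₂(0.109) = 0.3485
−0.117·log₂(0.117) = 0.3622
−0.263·log₂(0.263) = 0.5068
Sum ≈ 2.4202 → 2.420 bits.

2.420 bits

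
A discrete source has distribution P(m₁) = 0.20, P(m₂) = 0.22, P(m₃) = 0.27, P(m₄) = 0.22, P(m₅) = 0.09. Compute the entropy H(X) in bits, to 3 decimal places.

H = −Σ pᵢ log₂ pᵢ.
−0.20·log₂(0.20) = 0.4644
−0.22·log₂(0.22) = 0.4806
−0.27·log₂(0.27) = 0.5100
−0.22·log₂(0.22) = 0.4806
−0.09·log₂(0.09) = 0.3127
Sum ≈ 2.2482 → 2.248 bits.

2.248 bits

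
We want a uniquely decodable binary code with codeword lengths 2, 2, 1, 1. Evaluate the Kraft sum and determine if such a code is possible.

1.5; no

With common denominator 2^2 = 4: Σ 2^(−ℓᵢ) = 1/4 + 1/4 + 2/4 + 2/4 = 6/4 = 1.5.
Kraft's inequality requires Σ ≤ 1; here Σ = 1.5 > 1, so no such prefix code exists.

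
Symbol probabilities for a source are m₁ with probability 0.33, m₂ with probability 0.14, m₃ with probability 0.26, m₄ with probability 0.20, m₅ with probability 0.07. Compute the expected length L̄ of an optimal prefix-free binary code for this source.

2.21 bits/symbol

Repeatedly combine the two least-probable nodes; the expected code length is the sum of the merged weights.
merge 7/100 + 7/50 → 21/100
merge 1/5 + 21/100 → 41/100
merge 13/50 + 33/100 → 59/100
merge 41/100 + 59/100 → 1
L = 21/100 + 41/100 + 59/100 + 1 = 221/100 = 2.21 bits/symbol.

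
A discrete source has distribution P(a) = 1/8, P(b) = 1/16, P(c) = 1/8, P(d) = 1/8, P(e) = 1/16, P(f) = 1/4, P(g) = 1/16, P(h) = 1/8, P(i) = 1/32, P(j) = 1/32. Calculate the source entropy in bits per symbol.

Each probability is a power of 1/2, so log₂(1/p) is an integer.
H = Σ p·log₂(1/p) = 1/8·3 + 1/16·4 + 1/8·3 + 1/8·3 + 1/16·4 + 1/4·2 + 1/16·4 + 1/8·3 + 1/32·5 + 1/32·5 = 3.0625 bits.

3.0625 bits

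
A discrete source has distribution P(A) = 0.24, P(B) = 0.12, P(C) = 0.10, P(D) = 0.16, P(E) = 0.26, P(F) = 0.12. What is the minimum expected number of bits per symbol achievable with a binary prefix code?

2.5 bits/symbol

Repeatedly combine the two least-probable nodes; the expected code length is the sum of the merged weights.
merge 1/10 + 3/25 → 11/50
merge 3/25 + 4/25 → 7/25
merge 11/50 + 6/25 → 23/50
merge 13/50 + 7/25 → 27/50
merge 23/50 + 27/50 → 1
L = 11/50 + 7/25 + 23/50 + 27/50 + 1 = 5/2 = 2.5 bits/symbol.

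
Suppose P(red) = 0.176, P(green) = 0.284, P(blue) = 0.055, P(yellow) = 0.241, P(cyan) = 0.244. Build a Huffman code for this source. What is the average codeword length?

Repeatedly combine the two least-probable nodes; the expected code length is the sum of the merged weights.
merge 11/200 + 22/125 → 231/1000
merge 231/1000 + 241/1000 → 59/125
merge 61/250 + 71/250 → 66/125
merge 59/125 + 66/125 → 1
L = 231/1000 + 59/125 + 66/125 + 1 = 2231/1000 = 2.231 bits/symbol.

2.231 bits/symbol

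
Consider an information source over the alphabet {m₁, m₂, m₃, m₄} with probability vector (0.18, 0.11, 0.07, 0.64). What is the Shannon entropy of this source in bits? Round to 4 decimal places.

H = −Σ pᵢ log₂ pᵢ.
−0.18·log₂(0.18) = 0.4453
−0.11·log₂(0.11) = 0.3503
−0.07·log₂(0.07) = 0.2686
−0.64·log₂(0.64) = 0.4121
Sum ≈ 1.4762 → 1.4762 bits.

1.4762 bits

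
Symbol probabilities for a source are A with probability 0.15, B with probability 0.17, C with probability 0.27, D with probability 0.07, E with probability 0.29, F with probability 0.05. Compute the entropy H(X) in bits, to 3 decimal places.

H = −Σ pᵢ log₂ pᵢ.
−0.15·log₂(0.15) = 0.4105
−0.17·log₂(0.17) = 0.4346
−0.27·log₂(0.27) = 0.5100
−0.07·log₂(0.07) = 0.2686
−0.29·log₂(0.29) = 0.5179
−0.05·log₂(0.05) = 0.2161
Sum ≈ 2.3577 → 2.358 bits.

2.358 bits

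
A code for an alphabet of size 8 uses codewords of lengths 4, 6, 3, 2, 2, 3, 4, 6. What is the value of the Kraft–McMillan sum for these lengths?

With common denominator 2^6 = 64: Σ 2^(−ℓᵢ) = 4/64 + 1/64 + 8/64 + 16/64 + 16/64 + 8/64 + 4/64 + 1/64 = 58/64 = 0.90625.

0.90625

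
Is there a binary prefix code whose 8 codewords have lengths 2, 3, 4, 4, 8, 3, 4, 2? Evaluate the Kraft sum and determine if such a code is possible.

0.94140625; yes

With common denominator 2^8 = 256: Σ 2^(−ℓᵢ) = 64/256 + 32/256 + 16/256 + 16/256 + 1/256 + 32/256 + 16/256 + 64/256 = 241/256 = 0.94140625.
Kraft's inequality requires Σ ≤ 1; here Σ = 0.94140625 ≤ 1, so such a prefix code exists.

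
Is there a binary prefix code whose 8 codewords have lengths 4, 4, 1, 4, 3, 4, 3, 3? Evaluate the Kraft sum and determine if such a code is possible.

1.125; no

With common denominator 2^4 = 16: Σ 2^(−ℓᵢ) = 1/16 + 1/16 + 8/16 + 1/16 + 2/16 + 1/16 + 2/16 + 2/16 = 18/16 = 1.125.
Kraft's inequality requires Σ ≤ 1; here Σ = 1.125 > 1, so no such prefix code exists.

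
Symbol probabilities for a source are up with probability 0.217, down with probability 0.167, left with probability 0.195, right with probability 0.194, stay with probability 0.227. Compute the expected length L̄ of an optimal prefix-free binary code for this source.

Repeatedly combine the two least-probable nodes; the expected code length is the sum of the merged weights.
merge 167/1000 + 97/500 → 361/1000
merge 39/200 + 217/1000 → 103/250
merge 227/1000 + 361/1000 → 147/250
merge 103/250 + 147/250 → 1
L = 361/1000 + 103/250 + 147/250 + 1 = 2361/1000 = 2.361 bits/symbol.

2.361 bits/symbol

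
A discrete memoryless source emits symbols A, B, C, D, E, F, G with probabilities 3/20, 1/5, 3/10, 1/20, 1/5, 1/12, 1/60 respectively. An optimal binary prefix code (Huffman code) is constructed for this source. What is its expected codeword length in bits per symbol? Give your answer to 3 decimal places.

2.517 bits/symbol

Repeatedly combine the two least-probable nodes; the expected code length is the sum of the merged weights.
merge 1/60 + 1/20 → 1/15
merge 1/15 + 1/12 → 3/20
merge 3/20 + 3/20 → 3/10
merge 1/5 + 1/5 → 2/5
merge 3/10 + 3/10 → 3/5
merge 2/5 + 3/5 → 1
L = 1/15 + 3/20 + 3/10 + 2/5 + 3/5 + 1 = 151/60 ≈ 2.517 bits/symbol.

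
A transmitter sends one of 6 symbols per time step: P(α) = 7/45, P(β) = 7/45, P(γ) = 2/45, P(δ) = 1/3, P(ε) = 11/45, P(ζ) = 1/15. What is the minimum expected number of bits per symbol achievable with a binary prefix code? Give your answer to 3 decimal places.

Repeatedly combine the two least-probable nodes; the expected code length is the sum of the merged weights.
merge 2/45 + 1/15 → 1/9
merge 1/9 + 7/45 → 4/15
merge 7/45 + 11/45 → 2/5
merge 4/15 + 1/3 → 3/5
merge 2/5 + 3/5 → 1
L = 1/9 + 4/15 + 2/5 + 3/5 + 1 = 107/45 ≈ 2.378 bits/symbol.

2.378 bits/symbol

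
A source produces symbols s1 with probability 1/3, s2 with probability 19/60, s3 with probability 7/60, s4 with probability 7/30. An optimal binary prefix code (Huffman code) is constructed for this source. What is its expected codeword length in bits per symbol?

Repeatedly combine the two least-probable nodes; the expected code length is the sum of the merged weights.
merge 7/60 + 7/30 → 7/20
merge 19/60 + 1/3 → 13/20
merge 7/20 + 13/20 → 1
L = 7/20 + 13/20 + 1 = 2 bits/symbol.

2 bits/symbol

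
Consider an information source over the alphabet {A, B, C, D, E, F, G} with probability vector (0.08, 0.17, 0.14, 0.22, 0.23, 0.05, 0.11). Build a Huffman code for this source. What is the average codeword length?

2.68 bits/symbol

Repeatedly combine the two least-probable nodes; the expected code length is the sum of the merged weights.
merge 1/20 + 2/25 → 13/100
merge 11/100 + 13/100 → 6/25
merge 7/50 + 17/100 → 31/100
merge 11/50 + 23/100 → 9/20
merge 6/25 + 31/100 → 11/20
merge 9/20 + 11/20 → 1
L = 13/100 + 6/25 + 31/100 + 9/20 + 11/20 + 1 = 67/25 = 2.68 bits/symbol.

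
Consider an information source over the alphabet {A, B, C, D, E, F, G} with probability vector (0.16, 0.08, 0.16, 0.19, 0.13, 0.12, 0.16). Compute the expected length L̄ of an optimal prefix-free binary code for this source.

Repeatedly combine the two least-probable nodes; the expected code length is the sum of the merged weights.
merge 2/25 + 3/25 → 1/5
merge 13/100 + 4/25 → 29/100
merge 4/25 + 4/25 → 8/25
merge 19/100 + 1/5 → 39/100
merge 29/100 + 8/25 → 61/100
merge 39/100 + 61/100 → 1
L = 1/5 + 29/100 + 8/25 + 39/100 + 61/100 + 1 = 281/100 = 2.81 bits/symbol.

2.81 bits/symbol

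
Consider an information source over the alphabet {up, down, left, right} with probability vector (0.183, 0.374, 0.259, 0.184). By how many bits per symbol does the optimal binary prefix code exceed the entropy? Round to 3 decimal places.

Entropy H = −Σ p log₂ p ≈ 1.9332 bits.
Huffman merges: 183/1000+23/125→367/1000; 259/1000+367/1000→313/500; 187/500+313/500→1. L = 1993/1000 ≈ 1.9930.
L − H = 1.9930 − 1.9332 = 0.060 bits.

0.060 bits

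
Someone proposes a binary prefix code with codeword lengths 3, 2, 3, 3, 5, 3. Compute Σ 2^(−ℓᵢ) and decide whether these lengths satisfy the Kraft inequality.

With common denominator 2^5 = 32: Σ 2^(−ℓᵢ) = 4/32 + 8/32 + 4/32 + 4/32 + 1/32 + 4/32 = 25/32 = 0.78125.
Kraft's inequality requires Σ ≤ 1; here Σ = 0.78125 ≤ 1, so such a prefix code exists.

0.78125; yes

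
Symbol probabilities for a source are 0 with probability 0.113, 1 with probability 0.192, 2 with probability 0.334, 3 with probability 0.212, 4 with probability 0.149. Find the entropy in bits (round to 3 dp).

2.225 bits

H = −Σ pᵢ log₂ pᵢ.
−0.113·log₂(0.113) = 0.3555
−0.192·log₂(0.192) = 0.4571
−0.334·log₂(0.334) = 0.5284
−0.212·log₂(0.212) = 0.4744
−0.149·log₂(0.149) = 0.4092
Sum ≈ 2.2247 → 2.225 bits.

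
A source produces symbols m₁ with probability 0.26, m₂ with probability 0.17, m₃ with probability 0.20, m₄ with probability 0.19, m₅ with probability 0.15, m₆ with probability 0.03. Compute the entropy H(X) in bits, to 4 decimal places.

H = −Σ pᵢ log₂ pᵢ.
−0.26·log₂(0.26) = 0.5053
−0.17·log₂(0.17) = 0.4346
−0.20·log₂(0.20) = 0.4644
−0.19·log₂(0.19) = 0.4552
−0.15·log₂(0.15) = 0.4105
−0.03·log₂(0.03) = 0.1518
Sum ≈ 2.4218 → 2.4218 bits.

2.4218 bits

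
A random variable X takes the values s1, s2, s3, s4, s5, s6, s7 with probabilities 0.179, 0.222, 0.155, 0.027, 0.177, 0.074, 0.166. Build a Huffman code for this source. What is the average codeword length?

2.7 bits/symbol

Repeatedly combine the two least-probable nodes; the expected code length is the sum of the merged weights.
merge 27/1000 + 37/500 → 101/1000
merge 101/1000 + 31/200 → 32/125
merge 83/500 + 177/1000 → 343/1000
merge 179/1000 + 111/500 → 401/1000
merge 32/125 + 343/1000 → 599/1000
merge 401/1000 + 599/1000 → 1
L = 101/1000 + 32/125 + 343/1000 + 401/1000 + 599/1000 + 1 = 27/10 = 2.7 bits/symbol.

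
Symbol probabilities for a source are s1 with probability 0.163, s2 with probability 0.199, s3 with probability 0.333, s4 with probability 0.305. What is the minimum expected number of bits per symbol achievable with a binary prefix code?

Repeatedly combine the two least-probable nodes; the expected code length is the sum of the merged weights.
merge 163/1000 + 199/1000 → 181/500
merge 61/200 + 333/1000 → 319/500
merge 181/500 + 319/500 → 1
L = 181/500 + 319/500 + 1 = 2 bits/symbol.

2 bits/symbol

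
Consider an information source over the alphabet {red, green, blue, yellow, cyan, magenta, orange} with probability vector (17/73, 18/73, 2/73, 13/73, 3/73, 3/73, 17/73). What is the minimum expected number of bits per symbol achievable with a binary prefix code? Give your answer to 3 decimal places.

2.466 bits/symbol

Repeatedly combine the two least-probable nodes; the expected code length is the sum of the merged weights.
merge 2/73 + 3/73 → 5/73
merge 3/73 + 5/73 → 8/73
merge 8/73 + 13/73 → 21/73
merge 17/73 + 17/73 → 34/73
merge 18/73 + 21/73 → 39/73
merge 34/73 + 39/73 → 1
L = 5/73 + 8/73 + 21/73 + 34/73 + 39/73 + 1 = 180/73 ≈ 2.466 bits/symbol.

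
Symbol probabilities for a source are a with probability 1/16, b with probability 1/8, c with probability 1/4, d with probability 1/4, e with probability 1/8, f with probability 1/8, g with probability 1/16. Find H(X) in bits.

2.625 bits

Each probability is a power of 1/2, so log₂(1/p) is an integer.
H = Σ p·log₂(1/p) = 1/16·4 + 1/8·3 + 1/4·2 + 1/4·2 + 1/8·3 + 1/8·3 + 1/16·4 = 2.625 bits.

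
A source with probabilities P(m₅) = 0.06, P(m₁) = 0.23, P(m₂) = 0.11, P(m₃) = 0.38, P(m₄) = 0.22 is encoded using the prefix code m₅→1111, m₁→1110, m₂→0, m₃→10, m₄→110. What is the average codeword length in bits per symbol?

L̄ = Σ pᵢ·ℓᵢ = 0.06·4 + 0.23·4 + 0.11·1 + 0.38·2 + 0.22·3 = 2.69 bits/symbol.

2.69 bits/symbol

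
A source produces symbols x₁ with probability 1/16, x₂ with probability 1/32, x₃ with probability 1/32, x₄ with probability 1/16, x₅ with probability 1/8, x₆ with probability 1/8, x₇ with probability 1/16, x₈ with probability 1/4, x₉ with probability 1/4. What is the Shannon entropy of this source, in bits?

2.8125 bits

Each probability is a power of 1/2, so log₂(1/p) is an integer.
H = Σ p·log₂(1/p) = 1/16·4 + 1/32·5 + 1/32·5 + 1/16·4 + 1/8·3 + 1/8·3 + 1/16·4 + 1/4·2 + 1/4·2 = 2.8125 bits.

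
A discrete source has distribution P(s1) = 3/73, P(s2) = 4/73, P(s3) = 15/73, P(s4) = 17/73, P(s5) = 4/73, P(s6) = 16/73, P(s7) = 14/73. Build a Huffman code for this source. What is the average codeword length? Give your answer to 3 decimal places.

2.589 bits/symbol

Repeatedly combine the two least-probable nodes; the expected code length is the sum of the merged weights.
merge 3/73 + 4/73 → 7/73
merge 4/73 + 7/73 → 11/73
merge 11/73 + 14/73 → 25/73
merge 15/73 + 16/73 → 31/73
merge 17/73 + 25/73 → 42/73
merge 31/73 + 42/73 → 1
L = 7/73 + 11/73 + 25/73 + 31/73 + 42/73 + 1 = 189/73 ≈ 2.589 bits/symbol.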